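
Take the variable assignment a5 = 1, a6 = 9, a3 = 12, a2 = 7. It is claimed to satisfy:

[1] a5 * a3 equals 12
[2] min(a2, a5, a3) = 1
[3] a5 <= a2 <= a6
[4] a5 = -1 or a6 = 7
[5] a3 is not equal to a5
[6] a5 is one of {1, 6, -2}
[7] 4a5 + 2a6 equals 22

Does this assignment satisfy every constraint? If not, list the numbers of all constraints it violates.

[1] a5 * a3 = 1 * 12 = 12  true
[2] min(7, 1, 12) = 1  true
[3] values 1 <= 7 <= 9  true
[4] a5 = 1 ≠ -1 and a6 = 9 ≠ 7; both disjuncts false  false
[5] a3 = 12, a5 = 1; distinct  true
[6] a5 = 1 is in {1, 6, -2}  true
[7] 4a5 + 2a6 = 4(1) + 2(9) = 22  true

Violated: 4.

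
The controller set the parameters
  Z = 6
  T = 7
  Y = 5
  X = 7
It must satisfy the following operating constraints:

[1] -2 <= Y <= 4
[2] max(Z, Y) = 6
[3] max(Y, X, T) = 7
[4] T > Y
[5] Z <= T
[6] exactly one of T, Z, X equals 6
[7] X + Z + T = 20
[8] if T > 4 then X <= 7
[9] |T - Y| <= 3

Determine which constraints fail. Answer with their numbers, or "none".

[1] Y = 5 is outside [-2, 4] — does not hold.
[2] max(6, 5) = 6 — holds.
[3] max(5, 7, 7) = 7 — holds.
[4] T = 7, Y = 5; 7 > 5 — holds.
[5] Z = 6, T = 7; 6 ≤ 7 — holds.
[6] T=7, Z=6, X=7; 1 of them equals 6 — holds.
[7] X + Z + T = 7 + 6 + 7 = 20 — holds.
[8] T = 7 > 4, so we need X ≤ 7; X = 7 ≤ 7 — holds.
[9] |7 - 5| = 2; 2 ≤ 3 — holds.

Violated: 1.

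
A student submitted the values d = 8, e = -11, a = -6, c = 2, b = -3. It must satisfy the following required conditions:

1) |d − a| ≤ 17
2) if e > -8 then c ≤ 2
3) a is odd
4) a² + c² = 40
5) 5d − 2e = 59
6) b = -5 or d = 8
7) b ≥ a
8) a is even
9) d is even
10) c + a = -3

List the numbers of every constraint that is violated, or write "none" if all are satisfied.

1) |8 − (-6)| = 14; 14 ≤ 17  holds
2) e = -11, not > -8; antecedent false, conditional vacuously true  holds
3) a = -6 is even  fails
4) a² + c² = (-6)² + 2² = 36 + 4 = 40  holds
5) 5d − 2e = 5(8) − 2(-11) = 62, not 59  fails
6) b = -3 ≠ -5, but d = 8 = 8 (second disjunct)  holds
7) b = -3, a = -6; -3 ≥ -6  holds
8) a = -6 is even  holds
9) d = 8 is even  holds
10) c + a = 2 + (-6) = -4, not -3  fails

Violated: 3, 5, 10.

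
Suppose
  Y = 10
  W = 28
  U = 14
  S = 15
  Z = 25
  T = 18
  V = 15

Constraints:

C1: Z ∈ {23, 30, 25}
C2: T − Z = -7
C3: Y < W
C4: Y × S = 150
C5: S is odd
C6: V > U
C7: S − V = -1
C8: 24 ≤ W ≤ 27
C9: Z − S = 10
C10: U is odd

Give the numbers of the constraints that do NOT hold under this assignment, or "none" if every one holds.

Constraints 7, 8, 10 are violated.

C1: Z = 25 is in {23, 30, 25} — OK.
C2: T − Z = 18 − 25 = -7 — OK.
C3: Y = 10, W = 28; 10 < 28 — OK.
C4: Y × S = 10 × 15 = 150 — OK.
C5: S = 15 is odd — OK.
C6: V = 15, U = 14; 15 > 14 — OK.
C7: S − V = 15 − 15 = 0, not -1 — violated.
C8: W = 28 is outside [24, 27] — violated.
C9: Z − S = 25 − 15 = 10 — OK.
C10: U = 14 is even — violated.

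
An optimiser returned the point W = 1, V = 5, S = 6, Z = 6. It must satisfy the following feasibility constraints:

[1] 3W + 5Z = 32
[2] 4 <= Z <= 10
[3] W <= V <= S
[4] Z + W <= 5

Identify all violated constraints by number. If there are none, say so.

[1] 3W + 5Z = 3(1) + 5(6) = 33, not 32 — violated.
[2] Z = 6 lies in [4, 10] — OK.
[3] values 1 <= 5 <= 6 — OK.
[4] Z + W = 6 + 1 = 7; 7 > 5, bound 5 not met — violated.

Violated: 1, 4.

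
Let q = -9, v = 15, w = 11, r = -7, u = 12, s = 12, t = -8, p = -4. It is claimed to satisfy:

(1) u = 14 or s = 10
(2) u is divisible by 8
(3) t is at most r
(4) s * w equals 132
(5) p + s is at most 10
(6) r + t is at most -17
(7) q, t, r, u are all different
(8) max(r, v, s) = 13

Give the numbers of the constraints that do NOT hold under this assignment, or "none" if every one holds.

(1) u = 12 ≠ 14 and s = 12 ≠ 10; both disjuncts false — does not hold.
(2) 12 = 8*1 + 4, so 8 does not divide 12 — does not hold.
(3) t = -8, r = -7; -8 ≤ -7 — holds.
(4) s * w = 12 * 11 = 132 — holds.
(5) p + s = -4 + 12 = 8; 8 ≤ 10 — holds.
(6) r + t = -7 + (-8) = -15; -15 > -17, bound -17 not met — does not hold.
(7) values -9, -8, -7, 12 are pairwise distinct — holds.
(8) max(-7, 15, 12) = 15, not 13 — does not hold.

No — constraints 1, 2, 6, and 8 are not satisfied.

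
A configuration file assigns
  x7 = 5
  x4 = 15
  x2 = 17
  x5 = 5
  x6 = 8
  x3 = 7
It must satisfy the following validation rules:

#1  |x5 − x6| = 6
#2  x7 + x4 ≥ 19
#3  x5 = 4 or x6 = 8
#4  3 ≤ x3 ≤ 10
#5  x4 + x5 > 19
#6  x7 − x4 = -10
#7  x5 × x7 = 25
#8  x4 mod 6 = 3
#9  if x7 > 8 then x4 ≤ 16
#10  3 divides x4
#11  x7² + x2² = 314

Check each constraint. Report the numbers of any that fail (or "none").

Constraint 1 does not hold.

#1 |5 − 8| = 3, not 6 — fails.
#2 x7 + x4 = 5 + 15 = 20; 20 ≥ 19 — holds.
#3 x5 = 5 ≠ 4, but x6 = 8 = 8 (second disjunct) — holds.
#4 x3 = 7 lies in [3, 10] — holds.
#5 x4 + x5 = 15 + 5 = 20; 20 > 19 — holds.
#6 x7 − x4 = 5 − 15 = -10 — holds.
#7 x5 × x7 = 5 × 5 = 25 — holds.
#8 15 mod 6 = 3 — holds.
#9 x7 = 5, not > 8; antecedent false, conditional vacuously true — holds.
#10 15 / 3 = 5, so 3 divides 15 — holds.
#11 x7² + x2² = 5² + 17² = 25 + 289 = 314 — holds.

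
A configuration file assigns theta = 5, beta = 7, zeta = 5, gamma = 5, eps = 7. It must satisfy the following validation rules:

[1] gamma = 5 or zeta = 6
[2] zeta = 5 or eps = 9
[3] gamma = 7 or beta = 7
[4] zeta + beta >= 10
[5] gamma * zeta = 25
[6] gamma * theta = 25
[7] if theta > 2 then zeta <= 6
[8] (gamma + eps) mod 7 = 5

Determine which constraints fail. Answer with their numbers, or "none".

None — every constraint holds.

[1] gamma = 5 = 5 (first disjunct)  holds
[2] zeta = 5 = 5 (first disjunct)  holds
[3] gamma = 5 ≠ 7, but beta = 7 = 7 (second disjunct)  holds
[4] zeta + beta = 5 + 7 = 12; 12 ≥ 10  holds
[5] gamma * zeta = 5 * 5 = 25  holds
[6] gamma * theta = 5 * 5 = 25  holds
[7] theta = 5 > 2, so we need zeta ≤ 6; zeta = 5 ≤ 6  holds
[8] gamma + eps = 12; 12 mod 7 = 5  holds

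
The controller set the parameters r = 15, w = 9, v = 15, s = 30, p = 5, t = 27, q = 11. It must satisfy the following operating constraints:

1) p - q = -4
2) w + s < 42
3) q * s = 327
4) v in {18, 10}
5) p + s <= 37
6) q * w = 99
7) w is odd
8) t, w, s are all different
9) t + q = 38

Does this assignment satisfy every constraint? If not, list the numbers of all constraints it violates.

The assignment fails constraints 1, 3, 4.

1) p - q = 5 - 11 = -6, not -4  ✗
2) w + s = 9 + 30 = 39; 39 < 42  ✓
3) q * s = 11 * 30 = 330, not 327  ✗
4) v = 15 is not in {18, 10}  ✗
5) p + s = 5 + 30 = 35; 35 ≤ 37  ✓
6) q * w = 11 * 9 = 99  ✓
7) w = 9 is odd  ✓
8) values 27, 9, 30 are pairwise distinct  ✓
9) t + q = 27 + 11 = 38  ✓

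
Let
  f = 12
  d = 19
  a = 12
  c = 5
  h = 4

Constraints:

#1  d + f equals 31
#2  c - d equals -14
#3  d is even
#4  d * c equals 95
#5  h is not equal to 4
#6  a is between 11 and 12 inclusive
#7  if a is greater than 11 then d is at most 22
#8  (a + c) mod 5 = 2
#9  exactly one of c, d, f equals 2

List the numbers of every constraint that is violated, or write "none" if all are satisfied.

The assignment fails constraints 3, 5, and 9.

#1 d + f = 19 + 12 = 31  ✔
#2 c - d = 5 - 19 = -14  ✔
#3 d = 19 is odd  ✘
#4 d * c = 19 * 5 = 95  ✔
#5 h = 4, but 4 is required to differ  ✘
#6 a = 12 lies in [11, 12]  ✔
#7 a = 12 > 11, so we need d ≤ 22; d = 19 ≤ 22  ✔
#8 a + c = 17; 17 mod 5 = 2  ✔
#9 c=5, d=19, f=12; 0 of them equal 2, not exactly one  ✘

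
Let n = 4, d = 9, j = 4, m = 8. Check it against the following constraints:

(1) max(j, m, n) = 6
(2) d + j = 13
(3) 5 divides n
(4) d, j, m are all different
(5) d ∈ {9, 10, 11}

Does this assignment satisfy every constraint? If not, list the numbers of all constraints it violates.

No — constraints 1 and 3 are not satisfied.

(1) max(4, 8, 4) = 8, not 6  ✗
(2) d + j = 9 + 4 = 13  ✓
(3) 4 = 5×0 + 4, so 5 does not divide 4  ✗
(4) values 9, 4, 8 are pairwise distinct  ✓
(5) d = 9 is in {9, 10, 11}  ✓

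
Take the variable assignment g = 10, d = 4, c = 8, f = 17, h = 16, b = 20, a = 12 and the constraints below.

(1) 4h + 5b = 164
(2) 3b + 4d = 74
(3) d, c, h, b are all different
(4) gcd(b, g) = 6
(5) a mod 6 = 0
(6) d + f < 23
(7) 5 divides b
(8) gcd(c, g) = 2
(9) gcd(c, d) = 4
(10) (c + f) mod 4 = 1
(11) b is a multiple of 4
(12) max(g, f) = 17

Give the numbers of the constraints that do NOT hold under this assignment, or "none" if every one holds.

Constraints 2, 4 do not hold.

(1) 4h + 5b = 4(16) + 5(20) = 164  yes
(2) 3b + 4d = 3(20) + 4(4) = 76, not 74  no
(3) values 4, 8, 16, 20 are pairwise distinct  yes
(4) gcd(20, 10) = 10, not 6  no
(5) 12 mod 6 = 0  yes
(6) d + f = 4 + 17 = 21; 21 < 23  yes
(7) 20 / 5 = 4, so 5 divides 20  yes
(8) gcd(8, 10) = 2  yes
(9) gcd(8, 4) = 4  yes
(10) c + f = 25; 25 mod 4 = 1  yes
(11) 20 / 4 = 5, so 4 divides 20  yes
(12) max(10, 17) = 17  yes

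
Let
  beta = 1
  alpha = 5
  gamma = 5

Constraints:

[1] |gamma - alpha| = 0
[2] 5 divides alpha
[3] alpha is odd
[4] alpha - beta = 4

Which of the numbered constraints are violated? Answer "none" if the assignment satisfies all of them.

[1] |5 - 5| = 0  holds
[2] 5 / 5 = 1, so 5 divides 5  holds
[3] alpha = 5 is odd  holds
[4] alpha - beta = 5 - 1 = 4  holds

The assignment satisfies every constraint.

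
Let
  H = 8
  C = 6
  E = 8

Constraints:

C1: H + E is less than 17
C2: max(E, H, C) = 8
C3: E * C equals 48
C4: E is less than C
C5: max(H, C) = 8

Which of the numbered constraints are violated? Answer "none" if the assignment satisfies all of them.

Constraint 4 does not hold.

C1: H + E = 8 + 8 = 16; 16 < 17 — OK.
C2: max(8, 8, 6) = 8 — OK.
C3: E * C = 8 * 6 = 48 — OK.
C4: E = 8, C = 6; 8 ≥ 6 (want <) — violated.
C5: max(8, 6) = 8 — OK.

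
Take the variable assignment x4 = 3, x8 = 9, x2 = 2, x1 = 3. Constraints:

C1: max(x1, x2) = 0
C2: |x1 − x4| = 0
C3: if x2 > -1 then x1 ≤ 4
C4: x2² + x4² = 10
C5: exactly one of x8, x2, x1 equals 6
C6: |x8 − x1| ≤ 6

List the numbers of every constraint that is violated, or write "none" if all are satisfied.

C1: max(3, 2) = 3, not 0 — violated.
C2: |3 − 3| = 0 — satisfied.
C3: x2 = 2 > -1, so we need x1 ≤ 4; x1 = 3 ≤ 4 — satisfied.
C4: x2² + x4² = 2² + 3² = 4 + 9 = 13, not 10 — violated.
C5: x8=9, x2=2, x1=3; 0 of them equal 6, not exactly one — violated.
C6: |9 − 3| = 6; 6 ≤ 6 — satisfied.

Violated: 1, 4, and 5.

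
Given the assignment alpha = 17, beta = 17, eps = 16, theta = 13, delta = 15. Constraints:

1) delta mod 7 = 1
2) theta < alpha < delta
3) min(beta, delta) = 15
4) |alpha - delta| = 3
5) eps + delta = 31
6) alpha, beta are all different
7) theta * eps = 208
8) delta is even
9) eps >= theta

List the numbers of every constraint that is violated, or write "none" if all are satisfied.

1) 15 mod 7 = 1  yes
2) values 13, 17, 15; alpha = 17 is not < delta = 15  no
3) min(17, 15) = 15  yes
4) |17 - 15| = 2, not 3  no
5) eps + delta = 16 + 15 = 31  yes
6) alpha = beta = 17, not all different  no
7) theta * eps = 13 * 16 = 208  yes
8) delta = 15 is odd  no
9) eps = 16, theta = 13; 16 ≥ 13  yes

The assignment fails constraints 2, 4, 6, and 8.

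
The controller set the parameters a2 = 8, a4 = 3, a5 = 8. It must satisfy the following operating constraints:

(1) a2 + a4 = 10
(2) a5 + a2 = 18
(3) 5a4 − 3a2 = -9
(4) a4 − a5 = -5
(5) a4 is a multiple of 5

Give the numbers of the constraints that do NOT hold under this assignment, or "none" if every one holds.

(1) a2 + a4 = 8 + 3 = 11, not 10 — does not hold.
(2) a5 + a2 = 8 + 8 = 16, not 18 — does not hold.
(3) 5a4 − 3a2 = 5(3) − 3(8) = -9 — holds.
(4) a4 − a5 = 3 − 8 = -5 — holds.
(5) 3 = 5×0 + 3, so 5 does not divide 3 — does not hold.

The assignment fails constraints 1, 2, and 5.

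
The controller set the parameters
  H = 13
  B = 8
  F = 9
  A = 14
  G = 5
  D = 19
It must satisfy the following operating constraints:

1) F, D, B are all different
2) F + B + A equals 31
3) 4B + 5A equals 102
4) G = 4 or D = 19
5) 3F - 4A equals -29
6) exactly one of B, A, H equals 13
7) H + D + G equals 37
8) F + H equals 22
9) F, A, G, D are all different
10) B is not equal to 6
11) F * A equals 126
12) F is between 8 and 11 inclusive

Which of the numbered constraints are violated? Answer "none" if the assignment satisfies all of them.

All constraints are satisfied.

1) values 9, 19, 8 are pairwise distinct — holds.
2) F + B + A = 9 + 8 + 14 = 31 — holds.
3) 4B + 5A = 4(8) + 5(14) = 102 — holds.
4) G = 5 ≠ 4, but D = 19 = 19 (second disjunct) — holds.
5) 3F - 4A = 3(9) - 4(14) = -29 — holds.
6) B=8, A=14, H=13; 1 of them equals 13 — holds.
7) H + D + G = 13 + 19 + 5 = 37 — holds.
8) F + H = 9 + 13 = 22 — holds.
9) values 9, 14, 5, 19 are pairwise distinct — holds.
10) B = 8, and 8 ≠ 6 — holds.
11) F * A = 9 * 14 = 126 — holds.
12) F = 9 lies in [8, 11] — holds.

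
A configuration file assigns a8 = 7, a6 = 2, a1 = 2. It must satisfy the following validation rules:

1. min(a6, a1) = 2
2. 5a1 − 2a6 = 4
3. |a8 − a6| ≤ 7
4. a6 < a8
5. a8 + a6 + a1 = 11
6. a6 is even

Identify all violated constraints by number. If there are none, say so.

1. min(2, 2) = 2 — holds.
2. 5a1 − 2a6 = 5(2) − 2(2) = 6, not 4 — does not hold.
3. |7 − 2| = 5; 5 ≤ 7 — holds.
4. a6 = 2, a8 = 7; 2 < 7 — holds.
5. a8 + a6 + a1 = 7 + 2 + 2 = 11 — holds.
6. a6 = 2 is even — holds.

No — constraint 2 is not satisfied.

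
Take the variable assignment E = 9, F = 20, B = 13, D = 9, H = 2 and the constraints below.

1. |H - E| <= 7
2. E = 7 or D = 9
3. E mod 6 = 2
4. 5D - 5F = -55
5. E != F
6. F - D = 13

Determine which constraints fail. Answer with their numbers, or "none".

1. |2 - 9| = 7; 7 ≤ 7 — OK.
2. E = 9 ≠ 7, but D = 9 = 9 (second disjunct) — OK.
3. 9 mod 6 = 3, not 2 — violated.
4. 5D - 5F = 5(9) - 5(20) = -55 — OK.
5. E = 9, F = 20; distinct — OK.
6. F - D = 20 - 9 = 11, not 13 — violated.

Violated: 3 and 6.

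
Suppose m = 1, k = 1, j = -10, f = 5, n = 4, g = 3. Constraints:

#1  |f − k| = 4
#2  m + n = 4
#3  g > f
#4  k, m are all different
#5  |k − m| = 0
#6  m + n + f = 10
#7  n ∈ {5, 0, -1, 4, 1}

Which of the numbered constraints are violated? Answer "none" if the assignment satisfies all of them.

#1 |5 − 1| = 4  ✔
#2 m + n = 1 + 4 = 5, not 4  ✘
#3 g = 3, f = 5; 3 ≤ 5 (want >)  ✘
#4 k = m = 1, not all different  ✘
#5 |1 − 1| = 0  ✔
#6 m + n + f = 1 + 4 + 5 = 10  ✔
#7 n = 4 is in {5, 0, -1, 4, 1}  ✔

Violated: 2, 3, and 4.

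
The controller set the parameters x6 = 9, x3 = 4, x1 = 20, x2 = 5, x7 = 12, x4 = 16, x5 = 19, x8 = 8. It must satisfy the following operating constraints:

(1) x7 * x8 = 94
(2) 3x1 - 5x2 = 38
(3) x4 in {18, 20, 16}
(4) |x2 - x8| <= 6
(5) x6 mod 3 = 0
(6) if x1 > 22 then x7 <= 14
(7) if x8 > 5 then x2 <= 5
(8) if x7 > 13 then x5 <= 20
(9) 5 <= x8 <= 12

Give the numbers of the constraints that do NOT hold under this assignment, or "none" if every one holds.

(1) x7 * x8 = 12 * 8 = 96, not 94 — fails.
(2) 3x1 - 5x2 = 3(20) - 5(5) = 35, not 38 — fails.
(3) x4 = 16 is in {18, 20, 16} — holds.
(4) |5 - 8| = 3; 3 ≤ 6 — holds.
(5) 9 mod 3 = 0 — holds.
(6) x1 = 20, not > 22; antecedent false, conditional vacuously true — holds.
(7) x8 = 8 > 5, so we need x2 ≤ 5; x2 = 5 ≤ 5 — holds.
(8) x7 = 12, not > 13; antecedent false, conditional vacuously true — holds.
(9) x8 = 8 lies in [5, 12] — holds.

Constraints 1 and 2 do not hold.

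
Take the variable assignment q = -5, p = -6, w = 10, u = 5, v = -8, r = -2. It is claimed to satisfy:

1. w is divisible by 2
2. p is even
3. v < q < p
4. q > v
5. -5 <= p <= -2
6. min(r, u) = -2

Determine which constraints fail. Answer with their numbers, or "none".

Violated: 3 and 5.

1. 10 / 2 = 5, so 2 divides 10 — OK.
2. p = -6 is even — OK.
3. values -8, -5, -6; q = -5 is not < p = -6 — violated.
4. q = -5, v = -8; -5 > -8 — OK.
5. p = -6 is outside [-5, -2] — violated.
6. min(-2, 5) = -2 — OK.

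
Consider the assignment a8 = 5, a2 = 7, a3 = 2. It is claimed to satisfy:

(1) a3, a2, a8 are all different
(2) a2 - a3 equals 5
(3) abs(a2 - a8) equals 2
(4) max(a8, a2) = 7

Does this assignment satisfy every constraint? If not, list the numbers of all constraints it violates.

(1) values 2, 7, 5 are pairwise distinct  ✔
(2) a2 - a3 = 7 - 2 = 5  ✔
(3) abs(7 - 5) = 2  ✔
(4) max(5, 7) = 7  ✔

The assignment satisfies every constraint.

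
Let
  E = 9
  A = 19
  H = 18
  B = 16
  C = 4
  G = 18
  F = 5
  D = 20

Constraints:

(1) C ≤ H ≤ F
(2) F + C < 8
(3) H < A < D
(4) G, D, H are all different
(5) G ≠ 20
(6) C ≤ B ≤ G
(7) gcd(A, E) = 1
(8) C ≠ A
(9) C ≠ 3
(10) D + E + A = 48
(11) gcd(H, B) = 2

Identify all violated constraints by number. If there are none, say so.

(1) values 4, 18, 5; H = 18 is not ≤ F = 5 — violated.
(2) F + C = 5 + 4 = 9; 9 ≥ 8, bound 8 not met — violated.
(3) values 18 < 19 < 20 — OK.
(4) G = H = 18, not all different — violated.
(5) G = 18, and 18 ≠ 20 — OK.
(6) values 4 ≤ 16 ≤ 18 — OK.
(7) gcd(19, 9) = 1 — OK.
(8) C = 4, A = 19; distinct — OK.
(9) C = 4, and 4 ≠ 3 — OK.
(10) D + E + A = 20 + 9 + 19 = 48 — OK.
(11) gcd(18, 16) = 2 — OK.

No — constraints 1, 2, 4 are not satisfied.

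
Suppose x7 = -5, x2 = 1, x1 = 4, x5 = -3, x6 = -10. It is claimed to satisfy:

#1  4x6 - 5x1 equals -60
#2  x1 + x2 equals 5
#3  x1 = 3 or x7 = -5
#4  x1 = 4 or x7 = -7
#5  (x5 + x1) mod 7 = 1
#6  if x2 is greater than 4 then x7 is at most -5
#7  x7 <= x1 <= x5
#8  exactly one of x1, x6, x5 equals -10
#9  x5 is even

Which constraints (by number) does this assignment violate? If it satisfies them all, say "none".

Constraints 7 and 9 are violated.

#1 4x6 - 5x1 = 4(-10) - 5(4) = -60 — holds.
#2 x1 + x2 = 4 + 1 = 5 — holds.
#3 x1 = 4 ≠ 3, but x7 = -5 = -5 (second disjunct) — holds.
#4 x1 = 4 = 4 (first disjunct) — holds.
#5 x5 + x1 = 1; 1 mod 7 = 1 — holds.
#6 x2 = 1, not > 4; antecedent false, conditional vacuously true — holds.
#7 values -5, 4, -3; x1 = 4 is not <= x5 = -3 — does not hold.
#8 x1=4, x6=-10, x5=-3; 1 of them equals -10 — holds.
#9 x5 = -3 is odd — does not hold.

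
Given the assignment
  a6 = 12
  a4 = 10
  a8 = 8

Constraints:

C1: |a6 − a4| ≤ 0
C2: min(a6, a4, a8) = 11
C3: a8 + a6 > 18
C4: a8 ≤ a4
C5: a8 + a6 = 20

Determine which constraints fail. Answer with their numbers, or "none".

C1: |12 − 10| = 2; 2 > 0, exceeds bound 0 — does not hold.
C2: min(12, 10, 8) = 8, not 11 — does not hold.
C3: a8 + a6 = 8 + 12 = 20; 20 > 18 — holds.
C4: a8 = 8, a4 = 10; 8 ≤ 10 — holds.
C5: a8 + a6 = 8 + 12 = 20 — holds.

Constraints 1, 2 are violated.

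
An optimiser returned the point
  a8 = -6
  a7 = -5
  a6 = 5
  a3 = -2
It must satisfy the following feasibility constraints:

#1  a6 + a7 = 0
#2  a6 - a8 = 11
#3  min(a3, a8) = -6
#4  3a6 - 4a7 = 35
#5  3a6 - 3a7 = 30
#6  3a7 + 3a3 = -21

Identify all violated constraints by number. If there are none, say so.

The assignment satisfies every constraint.

#1 a6 + a7 = 5 + (-5) = 0  holds
#2 a6 - a8 = 5 - (-6) = 11  holds
#3 min(-2, -6) = -6  holds
#4 3a6 - 4a7 = 3(5) - 4(-5) = 35  holds
#5 3a6 - 3a7 = 3(5) - 3(-5) = 30  holds
#6 3a7 + 3a3 = 3(-5) + 3(-2) = -21  holds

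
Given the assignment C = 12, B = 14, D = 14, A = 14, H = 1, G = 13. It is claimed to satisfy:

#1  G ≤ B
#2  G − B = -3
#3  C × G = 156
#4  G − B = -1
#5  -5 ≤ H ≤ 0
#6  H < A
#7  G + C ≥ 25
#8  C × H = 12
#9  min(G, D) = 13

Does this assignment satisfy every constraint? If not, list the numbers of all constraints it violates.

#1 G = 13, B = 14; 13 ≤ 14 — OK.
#2 G − B = 13 − 14 = -1, not -3 — violated.
#3 C × G = 12 × 13 = 156 — OK.
#4 G − B = 13 − 14 = -1 — OK.
#5 H = 1 is outside [-5, 0] — violated.
#6 H = 1, A = 14; 1 < 14 — OK.
#7 G + C = 13 + 12 = 25; 25 ≥ 25 — OK.
#8 C × H = 12 × 1 = 12 — OK.
#9 min(13, 14) = 13 — OK.

Constraints 2 and 5 are violated.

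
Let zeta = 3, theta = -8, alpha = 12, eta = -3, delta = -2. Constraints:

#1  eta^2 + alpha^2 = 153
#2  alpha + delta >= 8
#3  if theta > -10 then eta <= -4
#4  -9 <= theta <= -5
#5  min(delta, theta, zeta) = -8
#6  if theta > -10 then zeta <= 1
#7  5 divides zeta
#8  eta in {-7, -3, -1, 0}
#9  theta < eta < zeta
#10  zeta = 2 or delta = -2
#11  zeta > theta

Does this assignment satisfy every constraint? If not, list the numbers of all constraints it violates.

#1 eta^2 + alpha^2 = (-3)^2 + 12^2 = 9 + 144 = 153 — OK.
#2 alpha + delta = 12 + (-2) = 10; 10 ≥ 8 — OK.
#3 theta = -8 > -10, so we need eta ≤ -4; but eta = -3 > -4 — violated.
#4 theta = -8 lies in [-9, -5] — OK.
#5 min(-2, -8, 3) = -8 — OK.
#6 theta = -8 > -10, so we need zeta ≤ 1; but zeta = 3 > 1 — violated.
#7 3 = 5*0 + 3, so 5 does not divide 3 — violated.
#8 eta = -3 is in {-7, -3, -1, 0} — OK.
#9 values -8 < -3 < 3 — OK.
#10 zeta = 3 ≠ 2, but delta = -2 = -2 (second disjunct) — OK.
#11 zeta = 3, theta = -8; 3 > -8 — OK.

Constraints 3, 6, and 7 are violated.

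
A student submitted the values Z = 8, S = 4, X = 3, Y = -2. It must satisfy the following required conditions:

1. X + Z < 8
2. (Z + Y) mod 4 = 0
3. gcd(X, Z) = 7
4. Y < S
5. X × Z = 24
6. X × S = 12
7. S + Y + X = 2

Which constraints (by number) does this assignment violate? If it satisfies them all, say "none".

1. X + Z = 3 + 8 = 11; 11 ≥ 8, bound 8 not met  ✘
2. Z + Y = 6; 6 mod 4 = 2, not 0  ✘
3. gcd(3, 8) = 1, not 7  ✘
4. Y = -2, S = 4; -2 < 4  ✔
5. X × Z = 3 × 8 = 24  ✔
6. X × S = 3 × 4 = 12  ✔
7. S + Y + X = 4 + (-2) + 3 = 5, not 2  ✘

Violated: 1, 2, 3, and 7.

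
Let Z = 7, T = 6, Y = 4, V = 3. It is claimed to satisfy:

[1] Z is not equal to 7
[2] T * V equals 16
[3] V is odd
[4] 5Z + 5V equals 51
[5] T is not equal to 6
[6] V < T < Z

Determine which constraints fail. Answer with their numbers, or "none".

Constraints 1, 2, 4, and 5 do not hold.

[1] Z = 7, but 7 is required to differ  ✗
[2] T * V = 6 * 3 = 18, not 16  ✗
[3] V = 3 is odd  ✓
[4] 5Z + 5V = 5(7) + 5(3) = 50, not 51  ✗
[5] T = 6, but 6 is required to differ  ✗
[6] values 3 < 6 < 7  ✓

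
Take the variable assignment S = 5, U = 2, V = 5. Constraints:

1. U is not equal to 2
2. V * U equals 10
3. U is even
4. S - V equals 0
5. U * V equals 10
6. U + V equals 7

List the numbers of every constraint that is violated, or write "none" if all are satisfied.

1. U = 2, but 2 is required to differ  false
2. V * U = 5 * 2 = 10  true
3. U = 2 is even  true
4. S - V = 5 - 5 = 0  true
5. U * V = 2 * 5 = 10  true
6. U + V = 2 + 5 = 7  true

Violated: 1.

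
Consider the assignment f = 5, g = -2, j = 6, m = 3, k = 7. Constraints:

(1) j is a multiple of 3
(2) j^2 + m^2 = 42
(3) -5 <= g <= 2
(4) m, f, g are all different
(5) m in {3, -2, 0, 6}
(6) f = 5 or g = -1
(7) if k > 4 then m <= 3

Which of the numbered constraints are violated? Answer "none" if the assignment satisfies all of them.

(1) 6 / 3 = 2, so 3 divides 6  ✓
(2) j^2 + m^2 = 6^2 + 3^2 = 36 + 9 = 45, not 42  ✗
(3) g = -2 lies in [-5, 2]  ✓
(4) values 3, 5, -2 are pairwise distinct  ✓
(5) m = 3 is in {3, -2, 0, 6}  ✓
(6) f = 5 = 5 (first disjunct)  ✓
(7) k = 7 > 4, so we need m ≤ 3; m = 3 ≤ 3  ✓

Constraint 2 is violated.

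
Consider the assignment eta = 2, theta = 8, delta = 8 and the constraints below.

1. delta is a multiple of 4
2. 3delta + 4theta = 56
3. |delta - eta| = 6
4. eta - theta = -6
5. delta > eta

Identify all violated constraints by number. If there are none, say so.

1. 8 / 4 = 2, so 4 divides 8 — OK.
2. 3delta + 4theta = 3(8) + 4(8) = 56 — OK.
3. |8 - 2| = 6 — OK.
4. eta - theta = 2 - 8 = -6 — OK.
5. delta = 8, eta = 2; 8 > 2 — OK.

All constraints are satisfied.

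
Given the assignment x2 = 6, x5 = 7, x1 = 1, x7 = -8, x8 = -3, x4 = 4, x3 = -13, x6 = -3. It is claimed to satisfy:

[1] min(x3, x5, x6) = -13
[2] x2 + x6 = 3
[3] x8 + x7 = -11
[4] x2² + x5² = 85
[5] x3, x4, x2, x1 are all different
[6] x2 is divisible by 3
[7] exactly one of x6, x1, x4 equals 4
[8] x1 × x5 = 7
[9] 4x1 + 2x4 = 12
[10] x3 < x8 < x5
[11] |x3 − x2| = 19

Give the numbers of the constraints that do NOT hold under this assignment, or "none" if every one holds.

[1] min(-13, 7, -3) = -13  true
[2] x2 + x6 = 6 + (-3) = 3  true
[3] x8 + x7 = -3 + (-8) = -11  true
[4] x2² + x5² = 6² + 7² = 36 + 49 = 85  true
[5] values -13, 4, 6, 1 are pairwise distinct  true
[6] 6 / 3 = 2, so 3 divides 6  true
[7] x6=-3, x1=1, x4=4; 1 of them equals 4  true
[8] x1 × x5 = 1 × 7 = 7  true
[9] 4x1 + 2x4 = 4(1) + 2(4) = 12  true
[10] values -13 < -3 < 7  true
[11] |-13 − 6| = 19  true

None — every constraint holds.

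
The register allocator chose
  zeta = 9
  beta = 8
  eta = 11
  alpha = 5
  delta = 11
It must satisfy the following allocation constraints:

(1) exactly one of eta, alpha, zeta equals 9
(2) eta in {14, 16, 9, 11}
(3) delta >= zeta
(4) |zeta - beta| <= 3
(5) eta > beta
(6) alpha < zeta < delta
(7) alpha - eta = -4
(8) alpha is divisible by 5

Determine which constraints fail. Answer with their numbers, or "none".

(1) eta=11, alpha=5, zeta=9; 1 of them equals 9 — OK.
(2) eta = 11 is in {14, 16, 9, 11} — OK.
(3) delta = 11, zeta = 9; 11 ≥ 9 — OK.
(4) |9 - 8| = 1; 1 ≤ 3 — OK.
(5) eta = 11, beta = 8; 11 > 8 — OK.
(6) values 5 < 9 < 11 — OK.
(7) alpha - eta = 5 - 11 = -6, not -4 — violated.
(8) 5 / 5 = 1, so 5 divides 5 — OK.

The assignment fails constraint 7.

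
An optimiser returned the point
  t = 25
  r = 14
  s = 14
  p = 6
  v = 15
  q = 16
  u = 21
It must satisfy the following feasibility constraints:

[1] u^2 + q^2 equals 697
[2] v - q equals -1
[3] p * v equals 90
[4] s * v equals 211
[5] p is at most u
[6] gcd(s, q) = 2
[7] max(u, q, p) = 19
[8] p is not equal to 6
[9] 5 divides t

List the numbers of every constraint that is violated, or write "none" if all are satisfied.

No — constraints 4, 7, and 8 are not satisfied.

[1] u^2 + q^2 = 21^2 + 16^2 = 441 + 256 = 697  yes
[2] v - q = 15 - 16 = -1  yes
[3] p * v = 6 * 15 = 90  yes
[4] s * v = 14 * 15 = 210, not 211  no
[5] p = 6, u = 21; 6 ≤ 21  yes
[6] gcd(14, 16) = 2  yes
[7] max(21, 16, 6) = 21, not 19  no
[8] p = 6, but 6 is required to differ  no
[9] 25 / 5 = 5, so 5 divides 25  yes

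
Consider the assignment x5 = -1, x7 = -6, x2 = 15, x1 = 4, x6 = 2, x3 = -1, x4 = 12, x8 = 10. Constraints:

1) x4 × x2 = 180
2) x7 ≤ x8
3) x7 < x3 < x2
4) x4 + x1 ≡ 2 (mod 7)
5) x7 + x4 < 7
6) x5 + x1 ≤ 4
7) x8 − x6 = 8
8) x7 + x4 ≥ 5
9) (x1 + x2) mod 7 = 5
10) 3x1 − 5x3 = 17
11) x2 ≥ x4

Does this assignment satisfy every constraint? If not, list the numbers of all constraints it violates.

Yes — all constraints hold.

1) x4 × x2 = 12 × 15 = 180 — satisfied.
2) x7 = -6, x8 = 10; -6 ≤ 10 — satisfied.
3) values -6 < -1 < 15 — satisfied.
4) x4 + x1 = 16; 16 mod 7 = 2 — satisfied.
5) x7 + x4 = -6 + 12 = 6; 6 < 7 — satisfied.
6) x5 + x1 = -1 + 4 = 3; 3 ≤ 4 — satisfied.
7) x8 − x6 = 10 − 2 = 8 — satisfied.
8) x7 + x4 = -6 + 12 = 6; 6 ≥ 5 — satisfied.
9) x1 + x2 = 19; 19 mod 7 = 5 — satisfied.
10) 3x1 − 5x3 = 3(4) − 5(-1) = 17 — satisfied.
11) x2 = 15, x4 = 12; 15 ≥ 12 — satisfied.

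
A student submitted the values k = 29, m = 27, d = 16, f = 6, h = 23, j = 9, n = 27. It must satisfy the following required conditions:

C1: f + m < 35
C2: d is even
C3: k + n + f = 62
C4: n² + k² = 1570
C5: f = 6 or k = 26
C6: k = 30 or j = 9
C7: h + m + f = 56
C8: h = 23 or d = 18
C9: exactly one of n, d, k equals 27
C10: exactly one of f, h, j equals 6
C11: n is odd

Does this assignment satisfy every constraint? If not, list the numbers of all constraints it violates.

C1: f + m = 6 + 27 = 33; 33 < 35 — holds.
C2: d = 16 is even — holds.
C3: k + n + f = 29 + 27 + 6 = 62 — holds.
C4: n² + k² = 27² + 29² = 729 + 841 = 1570 — holds.
C5: f = 6 = 6 (first disjunct) — holds.
C6: k = 29 ≠ 30, but j = 9 = 9 (second disjunct) — holds.
C7: h + m + f = 23 + 27 + 6 = 56 — holds.
C8: h = 23 = 23 (first disjunct) — holds.
C9: n=27, d=16, k=29; 1 of them equals 27 — holds.
C10: f=6, h=23, j=9; 1 of them equals 6 — holds.
C11: n = 27 is odd — holds.

The assignment satisfies every constraint.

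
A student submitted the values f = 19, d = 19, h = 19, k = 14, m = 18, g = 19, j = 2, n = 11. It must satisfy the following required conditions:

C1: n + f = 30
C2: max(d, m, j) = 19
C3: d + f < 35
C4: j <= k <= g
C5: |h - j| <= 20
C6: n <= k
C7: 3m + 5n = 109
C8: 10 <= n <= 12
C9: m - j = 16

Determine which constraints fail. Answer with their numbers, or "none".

C1: n + f = 11 + 19 = 30 — satisfied.
C2: max(19, 18, 2) = 19 — satisfied.
C3: d + f = 19 + 19 = 38; 38 ≥ 35, bound 35 not met — violated.
C4: values 2 <= 14 <= 19 — satisfied.
C5: |19 - 2| = 17; 17 ≤ 20 — satisfied.
C6: n = 11, k = 14; 11 ≤ 14 — satisfied.
C7: 3m + 5n = 3(18) + 5(11) = 109 — satisfied.
C8: n = 11 lies in [10, 12] — satisfied.
C9: m - j = 18 - 2 = 16 — satisfied.

Constraint 3 is violated.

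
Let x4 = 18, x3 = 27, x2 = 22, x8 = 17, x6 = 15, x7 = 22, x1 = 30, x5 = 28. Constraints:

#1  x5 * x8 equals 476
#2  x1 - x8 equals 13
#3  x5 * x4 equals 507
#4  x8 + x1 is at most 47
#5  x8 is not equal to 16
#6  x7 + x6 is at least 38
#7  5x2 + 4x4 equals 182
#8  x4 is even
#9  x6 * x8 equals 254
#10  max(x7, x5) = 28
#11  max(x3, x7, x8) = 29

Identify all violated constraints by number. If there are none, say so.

Constraints 3, 6, 9, and 11 do not hold.

#1 x5 * x8 = 28 * 17 = 476  yes
#2 x1 - x8 = 30 - 17 = 13  yes
#3 x5 * x4 = 28 * 18 = 504, not 507  no
#4 x8 + x1 = 17 + 30 = 47; 47 ≤ 47  yes
#5 x8 = 17, and 17 ≠ 16  yes
#6 x7 + x6 = 22 + 15 = 37; 37 < 38, bound 38 not met  no
#7 5x2 + 4x4 = 5(22) + 4(18) = 182  yes
#8 x4 = 18 is even  yes
#9 x6 * x8 = 15 * 17 = 255, not 254  no
#10 max(22, 28) = 28  yes
#11 max(27, 22, 17) = 27, not 29  no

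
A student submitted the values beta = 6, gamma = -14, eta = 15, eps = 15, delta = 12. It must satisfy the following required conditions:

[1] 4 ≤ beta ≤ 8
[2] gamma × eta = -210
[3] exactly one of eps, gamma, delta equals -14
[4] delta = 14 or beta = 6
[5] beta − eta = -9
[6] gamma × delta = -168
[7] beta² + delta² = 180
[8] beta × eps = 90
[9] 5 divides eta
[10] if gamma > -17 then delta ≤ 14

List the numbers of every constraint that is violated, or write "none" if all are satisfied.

[1] beta = 6 lies in [4, 8]  true
[2] gamma × eta = -14 × 15 = -210  true
[3] eps=15, gamma=-14, delta=12; 1 of them equals -14  true
[4] delta = 12 ≠ 14, but beta = 6 = 6 (second disjunct)  true
[5] beta − eta = 6 − 15 = -9  true
[6] gamma × delta = -14 × 12 = -168  true
[7] beta² + delta² = 6² + 12² = 36 + 144 = 180  true
[8] beta × eps = 6 × 15 = 90  true
[9] 15 / 5 = 3, so 5 divides 15  true
[10] gamma = -14 > -17, so we need delta ≤ 14; delta = 12 ≤ 14  true

The assignment satisfies every constraint.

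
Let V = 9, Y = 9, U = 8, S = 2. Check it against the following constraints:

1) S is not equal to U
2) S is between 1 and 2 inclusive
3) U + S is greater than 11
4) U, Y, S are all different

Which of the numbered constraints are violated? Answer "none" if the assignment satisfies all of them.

Constraint 3 does not hold.

1) S = 2, U = 8; distinct — holds.
2) S = 2 lies in [1, 2] — holds.
3) U + S = 8 + 2 = 10; 10 ≤ 11, bound 11 not met — does not hold.
4) values 8, 9, 2 are pairwise distinct — holds.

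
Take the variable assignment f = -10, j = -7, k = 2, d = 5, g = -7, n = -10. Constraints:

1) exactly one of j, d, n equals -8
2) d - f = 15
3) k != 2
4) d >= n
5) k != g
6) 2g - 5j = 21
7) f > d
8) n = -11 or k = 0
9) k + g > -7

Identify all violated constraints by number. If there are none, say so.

Constraints 1, 3, 7, and 8 do not hold.

1) j=-7, d=5, n=-10; 0 of them equal -8, not exactly one — does not hold.
2) d - f = 5 - (-10) = 15 — holds.
3) k = 2, but 2 is required to differ — does not hold.
4) d = 5, n = -10; 5 ≥ -10 — holds.
5) k = 2, g = -7; distinct — holds.
6) 2g - 5j = 2(-7) - 5(-7) = 21 — holds.
7) f = -10, d = 5; -10 ≤ 5 (want >) — does not hold.
8) n = -10 ≠ -11 and k = 2 ≠ 0; both disjuncts false — does not hold.
9) k + g = 2 + (-7) = -5; -5 > -7 — holds.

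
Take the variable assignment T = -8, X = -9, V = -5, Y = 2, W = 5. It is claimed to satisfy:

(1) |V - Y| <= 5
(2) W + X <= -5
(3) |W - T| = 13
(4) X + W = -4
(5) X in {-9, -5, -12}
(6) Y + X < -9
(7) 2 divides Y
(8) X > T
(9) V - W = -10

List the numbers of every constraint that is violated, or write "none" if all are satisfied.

(1) |-5 - 2| = 7; 7 > 5, exceeds bound 5  false
(2) W + X = 5 + (-9) = -4; -4 > -5, bound -5 not met  false
(3) |5 - (-8)| = 13  true
(4) X + W = -9 + 5 = -4  true
(5) X = -9 is in {-9, -5, -12}  true
(6) Y + X = 2 + (-9) = -7; -7 ≥ -9, bound -9 not met  false
(7) 2 / 2 = 1, so 2 divides 2  true
(8) X = -9, T = -8; -9 ≤ -8 (want >)  false
(9) V - W = -5 - 5 = -10  true

The assignment fails constraints 1, 2, 6, 8.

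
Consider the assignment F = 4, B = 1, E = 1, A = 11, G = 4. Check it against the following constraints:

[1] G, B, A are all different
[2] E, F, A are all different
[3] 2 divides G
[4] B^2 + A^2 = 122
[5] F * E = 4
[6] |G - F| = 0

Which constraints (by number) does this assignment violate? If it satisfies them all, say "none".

No violations.

[1] values 4, 1, 11 are pairwise distinct — holds.
[2] values 1, 4, 11 are pairwise distinct — holds.
[3] 4 / 2 = 2, so 2 divides 4 — holds.
[4] B^2 + A^2 = 1^2 + 11^2 = 1 + 121 = 122 — holds.
[5] F * E = 4 * 1 = 4 — holds.
[6] |4 - 4| = 0 — holds.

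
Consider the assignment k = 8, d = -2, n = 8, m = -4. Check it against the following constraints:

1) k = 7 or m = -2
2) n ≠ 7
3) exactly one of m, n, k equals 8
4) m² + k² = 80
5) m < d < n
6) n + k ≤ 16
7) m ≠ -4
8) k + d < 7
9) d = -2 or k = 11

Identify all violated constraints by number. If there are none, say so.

No — constraints 1, 3, and 7 are not satisfied.

1) k = 8 ≠ 7 and m = -4 ≠ -2; both disjuncts false — does not hold.
2) n = 8, and 8 ≠ 7 — holds.
3) m=-4, n=8, k=8; 2 of them equal 8, not exactly one — does not hold.
4) m² + k² = (-4)² + 8² = 16 + 64 = 80 — holds.
5) values -4 < -2 < 8 — holds.
6) n + k = 8 + 8 = 16; 16 ≤ 16 — holds.
7) m = -4, but -4 is required to differ — does not hold.
8) k + d = 8 + (-2) = 6; 6 < 7 — holds.
9) d = -2 = -2 (first disjunct) — holds.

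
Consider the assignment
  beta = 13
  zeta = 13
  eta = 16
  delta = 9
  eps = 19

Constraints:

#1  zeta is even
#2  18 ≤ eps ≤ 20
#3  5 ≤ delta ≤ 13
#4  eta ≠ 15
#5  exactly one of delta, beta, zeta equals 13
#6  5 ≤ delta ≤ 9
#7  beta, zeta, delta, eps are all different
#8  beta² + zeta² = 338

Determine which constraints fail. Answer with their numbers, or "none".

The assignment fails constraints 1, 5, and 7.

#1 zeta = 13 is odd — does not hold.
#2 eps = 19 lies in [18, 20] — holds.
#3 delta = 9 lies in [5, 13] — holds.
#4 eta = 16, and 16 ≠ 15 — holds.
#5 delta=9, beta=13, zeta=13; 2 of them equal 13, not exactly one — does not hold.
#6 delta = 9 lies in [5, 9] — holds.
#7 beta = zeta = 13, not all different — does not hold.
#8 beta² + zeta² = 13² + 13² = 169 + 169 = 338 — holds.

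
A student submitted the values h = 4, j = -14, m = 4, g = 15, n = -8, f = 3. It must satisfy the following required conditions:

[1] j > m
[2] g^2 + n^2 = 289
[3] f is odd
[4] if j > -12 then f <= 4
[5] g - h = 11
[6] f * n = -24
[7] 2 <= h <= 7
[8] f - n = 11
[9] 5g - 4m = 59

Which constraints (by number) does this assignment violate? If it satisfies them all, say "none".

The assignment fails constraint 1.

[1] j = -14, m = 4; -14 ≤ 4 (want >)  ✗
[2] g^2 + n^2 = 15^2 + (-8)^2 = 225 + 64 = 289  ✓
[3] f = 3 is odd  ✓
[4] j = -14, not > -12; antecedent false, conditional vacuously true  ✓
[5] g - h = 15 - 4 = 11  ✓
[6] f * n = 3 * (-8) = -24  ✓
[7] h = 4 lies in [2, 7]  ✓
[8] f - n = 3 - (-8) = 11  ✓
[9] 5g - 4m = 5(15) - 4(4) = 59  ✓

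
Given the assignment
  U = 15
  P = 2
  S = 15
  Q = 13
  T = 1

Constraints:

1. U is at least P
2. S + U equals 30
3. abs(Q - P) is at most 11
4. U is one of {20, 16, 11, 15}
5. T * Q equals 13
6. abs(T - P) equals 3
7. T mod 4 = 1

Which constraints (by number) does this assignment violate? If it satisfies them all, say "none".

1. U = 15, P = 2; 15 ≥ 2  ✔
2. S + U = 15 + 15 = 30  ✔
3. abs(13 - 2) = 11; 11 ≤ 11  ✔
4. U = 15 is in {20, 16, 11, 15}  ✔
5. T * Q = 1 * 13 = 13  ✔
6. abs(1 - 2) = 1, not 3  ✘
7. 1 mod 4 = 1  ✔

No — constraint 6 is not satisfied.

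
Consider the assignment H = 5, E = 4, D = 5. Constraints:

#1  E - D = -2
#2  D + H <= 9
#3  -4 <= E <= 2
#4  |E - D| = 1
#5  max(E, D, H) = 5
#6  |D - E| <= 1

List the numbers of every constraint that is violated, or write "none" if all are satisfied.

#1 E - D = 4 - 5 = -1, not -2  ✗
#2 D + H = 5 + 5 = 10; 10 > 9, bound 9 not met  ✗
#3 E = 4 is outside [-4, 2]  ✗
#4 |4 - 5| = 1  ✓
#5 max(4, 5, 5) = 5  ✓
#6 |5 - 4| = 1; 1 ≤ 1  ✓

Violated: 1, 2, 3.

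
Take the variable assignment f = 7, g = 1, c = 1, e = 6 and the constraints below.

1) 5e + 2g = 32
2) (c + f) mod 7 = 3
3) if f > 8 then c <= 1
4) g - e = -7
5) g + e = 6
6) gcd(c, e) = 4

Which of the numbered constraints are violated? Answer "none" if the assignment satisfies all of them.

Violated: 2, 4, 5, 6.

1) 5e + 2g = 5(6) + 2(1) = 32 — OK.
2) c + f = 8; 8 mod 7 = 1, not 3 — violated.
3) f = 7, not > 8; antecedent false, conditional vacuously true — OK.
4) g - e = 1 - 6 = -5, not -7 — violated.
5) g + e = 1 + 6 = 7, not 6 — violated.
6) gcd(1, 6) = 1, not 4 — violated.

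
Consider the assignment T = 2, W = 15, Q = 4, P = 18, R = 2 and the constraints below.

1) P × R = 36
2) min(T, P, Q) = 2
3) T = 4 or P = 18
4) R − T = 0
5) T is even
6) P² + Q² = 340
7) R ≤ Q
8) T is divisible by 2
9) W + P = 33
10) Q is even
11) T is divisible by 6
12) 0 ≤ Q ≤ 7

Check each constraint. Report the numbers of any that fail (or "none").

1) P × R = 18 × 2 = 36 — holds.
2) min(2, 18, 4) = 2 — holds.
3) T = 2 ≠ 4, but P = 18 = 18 (second disjunct) — holds.
4) R − T = 2 − 2 = 0 — holds.
5) T = 2 is even — holds.
6) P² + Q² = 18² + 4² = 324 + 16 = 340 — holds.
7) R = 2, Q = 4; 2 ≤ 4 — holds.
8) 2 / 2 = 1, so 2 divides 2 — holds.
9) W + P = 15 + 18 = 33 — holds.
10) Q = 4 is even — holds.
11) 2 = 6×0 + 2, so 6 does not divide 2 — fails.
12) Q = 4 lies in [0, 7] — holds.

Constraint 11 is violated.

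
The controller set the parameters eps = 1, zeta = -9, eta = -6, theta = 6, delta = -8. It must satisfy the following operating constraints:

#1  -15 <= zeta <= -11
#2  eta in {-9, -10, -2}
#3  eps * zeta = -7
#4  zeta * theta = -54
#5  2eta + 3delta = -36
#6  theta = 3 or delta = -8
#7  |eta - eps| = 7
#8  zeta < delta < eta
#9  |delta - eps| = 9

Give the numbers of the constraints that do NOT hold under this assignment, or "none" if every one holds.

The assignment fails constraints 1, 2, and 3.

#1 zeta = -9 is outside [-15, -11]  no
#2 eta = -6 is not in {-9, -10, -2}  no
#3 eps * zeta = 1 * (-9) = -9, not -7  no
#4 zeta * theta = -9 * 6 = -54  yes
#5 2eta + 3delta = 2(-6) + 3(-8) = -36  yes
#6 theta = 6 ≠ 3, but delta = -8 = -8 (second disjunct)  yes
#7 |-6 - 1| = 7  yes
#8 values -9 < -8 < -6  yes
#9 |-8 - 1| = 9  yes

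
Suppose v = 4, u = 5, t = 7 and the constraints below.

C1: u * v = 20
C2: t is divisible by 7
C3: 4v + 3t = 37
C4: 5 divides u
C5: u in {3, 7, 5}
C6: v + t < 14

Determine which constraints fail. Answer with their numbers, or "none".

No violations.

C1: u * v = 5 * 4 = 20  OK
C2: 7 / 7 = 1, so 7 divides 7  OK
C3: 4v + 3t = 4(4) + 3(7) = 37  OK
C4: 5 / 5 = 1, so 5 divides 5  OK
C5: u = 5 is in {3, 7, 5}  OK
C6: v + t = 4 + 7 = 11; 11 < 14  OK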